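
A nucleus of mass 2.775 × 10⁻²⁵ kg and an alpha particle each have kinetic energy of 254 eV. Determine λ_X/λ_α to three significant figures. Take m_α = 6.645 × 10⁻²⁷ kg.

λ_X/λ_α = 0.155

At fixed KE, p = √(2mKE) so λ = h/p ∝ 1/√m.
λ_X/λ_α = √(m_α/m_X) = √(6.645 × 10⁻²⁷/2.775 × 10⁻²⁵) = √(0.02395) = 0.155.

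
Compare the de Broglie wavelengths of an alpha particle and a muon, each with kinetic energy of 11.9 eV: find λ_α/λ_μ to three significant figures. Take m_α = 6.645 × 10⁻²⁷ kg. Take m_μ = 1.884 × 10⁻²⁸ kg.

λ_α/λ_μ = 0.168

At fixed KE, p = √(2mKE) so λ = h/p ∝ 1/√m.
λ_α/λ_μ = √(m_μ/m_α) = √(1.884 × 10⁻²⁸/6.645 × 10⁻²⁷) = √(0.02835) = 0.168.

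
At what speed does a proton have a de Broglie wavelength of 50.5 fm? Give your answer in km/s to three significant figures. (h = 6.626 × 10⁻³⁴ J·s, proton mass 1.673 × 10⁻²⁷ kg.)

v = 7840 km/s

p = h/λ = 6.626 × 10⁻³⁴ / 5.050 × 10⁻¹⁴ = 1.312 × 10⁻²⁰ kg·m/s.
v = p/m = 1.312 × 10⁻²⁰ / 1.673 × 10⁻²⁷ = 7.84 × 10⁶ m/s = 7840 km/s.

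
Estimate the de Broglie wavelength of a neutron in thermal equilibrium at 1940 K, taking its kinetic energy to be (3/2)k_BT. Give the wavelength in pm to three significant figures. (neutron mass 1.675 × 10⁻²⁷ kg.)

KE = (3/2)k_BT = 1.5 × 1.381 × 10⁻²³ × 1940 = 4.019 × 10⁻²⁰ J.
p = √(2mKE) = √(2 × 1.675 × 10⁻²⁷ × 4.019 × 10⁻²⁰) = 1.160 × 10⁻²³ kg·m/s.
λ = h/p = 5.71 × 10⁻¹¹ m = 57.1 pm.

λ = 57.1 pm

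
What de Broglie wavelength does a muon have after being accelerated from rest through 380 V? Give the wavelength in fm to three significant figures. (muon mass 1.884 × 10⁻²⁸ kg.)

λ = 4370 fm

KE = eV = 1.602 × 10⁻¹⁹ × 380.0 = 6.088 × 10⁻¹⁷ J.
p = √(2mKE) = √(2 × 1.884 × 10⁻²⁸ × 6.088 × 10⁻¹⁷) = 1.515 × 10⁻²² kg·m/s.
λ = h/p = 6.626 × 10⁻³⁴ / 1.515 × 10⁻²² = 4.37 × 10⁻¹² m = 4370 fm.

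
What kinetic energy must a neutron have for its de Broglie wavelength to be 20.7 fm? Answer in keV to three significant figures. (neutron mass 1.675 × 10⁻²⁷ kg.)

p = h/λ = 6.626 × 10⁻³⁴ / 2.070 × 10⁻¹⁴ = 3.201 × 10⁻²⁰ kg·m/s.
KE = p²/(2m) = (3.201 × 10⁻²⁰)² / (2 × 1.675 × 10⁻²⁷) = 3.059 × 10⁻¹³ J = 1910 keV.

KE = 1910 keV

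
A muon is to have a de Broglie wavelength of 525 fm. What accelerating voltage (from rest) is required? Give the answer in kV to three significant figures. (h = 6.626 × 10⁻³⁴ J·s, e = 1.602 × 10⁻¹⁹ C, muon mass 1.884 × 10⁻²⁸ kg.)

p = h/λ = 6.626 × 10⁻³⁴ / 5.250 × 10⁻¹³ = 1.262 × 10⁻²¹ kg·m/s.
KE = p²/(2m) = 4.227 × 10⁻¹⁵ J.
V = KE/e = 4.227 × 10⁻¹⁵ / (1.602 × 10⁻¹⁹) = 26.4 kV.

V = 26.4 kV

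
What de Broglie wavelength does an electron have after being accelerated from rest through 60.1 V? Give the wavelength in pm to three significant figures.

KE = eV = 1.602 × 10⁻¹⁹ × 60.10 = 9.628 × 10⁻¹⁸ J.
p = √(2mKE) = √(2 × 9.109 × 10⁻³¹ × 9.628 × 10⁻¹⁸) = 4.188 × 10⁻²⁴ kg·m/s.
λ = h/p = 6.626 × 10⁻³⁴ / 4.188 × 10⁻²⁴ = 1.58 × 10⁻¹⁰ m = 158 pm.

λ = 158 pm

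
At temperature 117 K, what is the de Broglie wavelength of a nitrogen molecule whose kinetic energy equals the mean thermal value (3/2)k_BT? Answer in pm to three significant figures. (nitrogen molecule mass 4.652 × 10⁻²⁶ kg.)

λ = 44.1 pm

KE = (3/2)k_BT = 1.5 × 1.381 × 10⁻²³ × 117 = 2.424 × 10⁻²¹ J.
p = √(2mKE) = √(2 × 4.652 × 10⁻²⁶ × 2.424 × 10⁻²¹) = 1.502 × 10⁻²³ kg·m/s.
λ = h/p = 4.41 × 10⁻¹¹ m = 44.1 pm.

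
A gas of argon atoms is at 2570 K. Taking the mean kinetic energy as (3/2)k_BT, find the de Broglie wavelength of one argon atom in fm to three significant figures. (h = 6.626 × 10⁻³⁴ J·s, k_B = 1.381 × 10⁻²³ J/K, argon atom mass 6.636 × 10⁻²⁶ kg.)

λ = 7880 fm

KE = (3/2)k_BT = 1.5 × 1.381 × 10⁻²³ × 2570 = 5.324 × 10⁻²⁰ J.
p = √(2mKE) = √(2 × 6.636 × 10⁻²⁶ × 5.324 × 10⁻²⁰) = 8.406 × 10⁻²³ kg·m/s.
λ = h/p = 7.88 × 10⁻¹² m = 7880 fm.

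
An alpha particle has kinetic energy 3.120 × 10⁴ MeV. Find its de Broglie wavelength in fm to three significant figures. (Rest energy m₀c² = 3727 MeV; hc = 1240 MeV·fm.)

λ = 0.0357 fm

Total energy E = KE + m₀c² = 3.120 × 10⁴ + 3727 = 34927 MeV.
(pc)² = E² − (m₀c²)² = (34927)² − (3727)² = 1.206 × 10⁹ MeV², so pc = 3.473 × 10⁴ MeV.
λ = hc/(pc) = 1240 MeV·fm / 3.473 × 10⁴ MeV = 0.0357 fm.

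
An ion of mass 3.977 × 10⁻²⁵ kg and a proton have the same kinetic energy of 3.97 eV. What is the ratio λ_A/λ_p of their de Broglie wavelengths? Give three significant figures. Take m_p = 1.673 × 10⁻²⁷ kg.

At fixed KE, p = √(2mKE) so λ = h/p ∝ 1/√m.
λ_A/λ_p = √(m_p/m_A) = √(1.673 × 10⁻²⁷/3.977 × 10⁻²⁵) = √(4.207 × 10⁻³) = 0.0649.

λ_A/λ_p = 0.0649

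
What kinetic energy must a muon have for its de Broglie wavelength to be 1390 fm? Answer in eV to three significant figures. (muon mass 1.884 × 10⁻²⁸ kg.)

KE = 3760 eV

p = h/λ = 6.626 × 10⁻³⁴ / 1.390 × 10⁻¹² = 4.767 × 10⁻²² kg·m/s.
KE = p²/(2m) = (4.767 × 10⁻²²)² / (2 × 1.884 × 10⁻²⁸) = 6.031 × 10⁻¹⁶ J = 3760 eV.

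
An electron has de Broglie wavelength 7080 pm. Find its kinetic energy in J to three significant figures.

KE = 4.81 × 10⁻²¹ J

p = h/λ = 6.626 × 10⁻³⁴ / 7.080 × 10⁻⁹ = 9.359 × 10⁻²⁶ kg·m/s.
KE = p²/(2m) = (9.359 × 10⁻²⁶)² / (2 × 9.109 × 10⁻³¹) = 4.808 × 10⁻²¹ J = 4.81 × 10⁻²¹ J.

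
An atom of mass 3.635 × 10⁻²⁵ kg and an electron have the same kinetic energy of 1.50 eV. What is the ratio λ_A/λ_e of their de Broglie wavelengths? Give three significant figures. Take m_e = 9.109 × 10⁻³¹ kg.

λ_A/λ_e = 1.58 × 10⁻³

At fixed KE, p = √(2mKE) so λ = h/p ∝ 1/√m.
λ_A/λ_e = √(m_e/m_A) = √(9.109 × 10⁻³¹/3.635 × 10⁻²⁵) = √(2.506 × 10⁻⁶) = 1.58 × 10⁻³.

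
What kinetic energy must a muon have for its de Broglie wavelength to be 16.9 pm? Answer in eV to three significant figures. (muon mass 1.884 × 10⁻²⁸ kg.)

p = h/λ = 6.626 × 10⁻³⁴ / 1.690 × 10⁻¹¹ = 3.921 × 10⁻²³ kg·m/s.
KE = p²/(2m) = (3.921 × 10⁻²³)² / (2 × 1.884 × 10⁻²⁸) = 4.080 × 10⁻¹⁸ J = 25.5 eV.

KE = 25.5 eV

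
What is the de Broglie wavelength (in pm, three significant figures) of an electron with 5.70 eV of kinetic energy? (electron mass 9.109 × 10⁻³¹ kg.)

λ = 514 pm

KE = 5.70 eV = 9.131 × 10⁻¹⁹ J.
p = √(2mKE) = √(2 × 9.109 × 10⁻³¹ × 9.131 × 10⁻¹⁹) = 1.290 × 10⁻²⁴ kg·m/s.
λ = h/p = 6.626 × 10⁻³⁴ / 1.290 × 10⁻²⁴ = 5.14 × 10⁻¹⁰ m = 514 pm.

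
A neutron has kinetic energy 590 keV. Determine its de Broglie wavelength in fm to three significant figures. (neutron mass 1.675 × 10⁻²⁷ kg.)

KE = 590 keV = 9.452 × 10⁻¹⁴ J.
p = √(2mKE) = √(2 × 1.675 × 10⁻²⁷ × 9.452 × 10⁻¹⁴) = 1.779 × 10⁻²⁰ kg·m/s.
λ = h/p = 6.626 × 10⁻³⁴ / 1.779 × 10⁻²⁰ = 3.72 × 10⁻¹⁴ m = 37.2 fm.

λ = 37.2 fm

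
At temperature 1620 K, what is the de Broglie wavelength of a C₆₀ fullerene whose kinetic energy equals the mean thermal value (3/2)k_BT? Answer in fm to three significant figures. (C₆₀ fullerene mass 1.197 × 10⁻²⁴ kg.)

KE = (3/2)k_BT = 1.5 × 1.381 × 10⁻²³ × 1620 = 3.356 × 10⁻²⁰ J.
p = √(2mKE) = √(2 × 1.197 × 10⁻²⁴ × 3.356 × 10⁻²⁰) = 2.834 × 10⁻²² kg·m/s.
λ = h/p = 2.34 × 10⁻¹² m = 2340 fm.

λ = 2340 fm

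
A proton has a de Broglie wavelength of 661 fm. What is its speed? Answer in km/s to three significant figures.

p = h/λ = 6.626 × 10⁻³⁴ / 6.610 × 10⁻¹³ = 1.002 × 10⁻²¹ kg·m/s.
v = p/m = 1.002 × 10⁻²¹ / 1.673 × 10⁻²⁷ = 5.99 × 10⁵ m/s = 599 km/s.

v = 599 km/s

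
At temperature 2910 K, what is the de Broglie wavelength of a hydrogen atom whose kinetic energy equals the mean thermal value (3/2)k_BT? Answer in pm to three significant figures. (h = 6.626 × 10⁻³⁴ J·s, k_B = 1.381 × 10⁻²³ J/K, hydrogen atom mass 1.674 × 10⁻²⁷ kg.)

λ = 46.6 pm

KE = (3/2)k_BT = 1.5 × 1.381 × 10⁻²³ × 2910 = 6.028 × 10⁻²⁰ J.
p = √(2mKE) = √(2 × 1.674 × 10⁻²⁷ × 6.028 × 10⁻²⁰) = 1.421 × 10⁻²³ kg·m/s.
λ = h/p = 4.66 × 10⁻¹¹ m = 46.6 pm.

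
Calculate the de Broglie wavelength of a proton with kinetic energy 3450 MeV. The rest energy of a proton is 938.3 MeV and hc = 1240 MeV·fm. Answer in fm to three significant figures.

Total energy E = KE + m₀c² = 3450 + 938.3 = 4388.3 MeV.
(pc)² = E² − (m₀c²)² = (4388.3)² − (938.3)² = 1.838 × 10⁷ MeV², so pc = 4287 MeV.
λ = hc/(pc) = 1240 MeV·fm / 4287 MeV = 0.289 fm.

λ = 0.289 fm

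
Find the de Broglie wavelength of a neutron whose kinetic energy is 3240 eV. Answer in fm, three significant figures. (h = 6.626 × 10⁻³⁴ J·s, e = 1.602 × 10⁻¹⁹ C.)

KE = 3240 eV = 5.190 × 10⁻¹⁶ J.
p = √(2mKE) = √(2 × 1.675 × 10⁻²⁷ × 5.190 × 10⁻¹⁶) = 1.319 × 10⁻²¹ kg·m/s.
λ = h/p = 6.626 × 10⁻³⁴ / 1.319 × 10⁻²¹ = 5.02 × 10⁻¹³ m = 502 fm.

λ = 502 fm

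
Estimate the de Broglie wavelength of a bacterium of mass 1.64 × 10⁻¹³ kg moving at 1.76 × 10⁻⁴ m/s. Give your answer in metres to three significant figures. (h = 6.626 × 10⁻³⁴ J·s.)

λ = 2.30 × 10⁻¹⁷ m

p = mv = 1.64 × 10⁻¹³ × 1.76 × 10⁻⁴ = 2.886 × 10⁻¹⁷ kg·m/s.
λ = h/p = 6.626 × 10⁻³⁴ / 2.886 × 10⁻¹⁷ = 2.30 × 10⁻¹⁷ m.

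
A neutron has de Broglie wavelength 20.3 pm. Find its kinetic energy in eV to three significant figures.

KE = 1.99 eV

p = h/λ = 6.626 × 10⁻³⁴ / 2.030 × 10⁻¹¹ = 3.264 × 10⁻²³ kg·m/s.
KE = p²/(2m) = (3.264 × 10⁻²³)² / (2 × 1.675 × 10⁻²⁷) = 3.180 × 10⁻¹⁹ J = 1.99 eV.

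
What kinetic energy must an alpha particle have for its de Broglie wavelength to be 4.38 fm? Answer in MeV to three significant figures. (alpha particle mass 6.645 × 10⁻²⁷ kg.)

p = h/λ = 6.626 × 10⁻³⁴ / 4.380 × 10⁻¹⁵ = 1.513 × 10⁻¹⁹ kg·m/s.
KE = p²/(2m) = (1.513 × 10⁻¹⁹)² / (2 × 6.645 × 10⁻²⁷) = 1.722 × 10⁻¹² J = 10.7 MeV.

KE = 10.7 MeV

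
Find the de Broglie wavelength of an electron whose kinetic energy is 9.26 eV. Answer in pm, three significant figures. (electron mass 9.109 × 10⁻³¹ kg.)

λ = 403 pm

KE = 9.26 eV = 1.483 × 10⁻¹⁸ J.
p = √(2mKE) = √(2 × 9.109 × 10⁻³¹ × 1.483 × 10⁻¹⁸) = 1.644 × 10⁻²⁴ kg·m/s.
λ = h/p = 6.626 × 10⁻³⁴ / 1.644 × 10⁻²⁴ = 4.03 × 10⁻¹⁰ m = 403 pm.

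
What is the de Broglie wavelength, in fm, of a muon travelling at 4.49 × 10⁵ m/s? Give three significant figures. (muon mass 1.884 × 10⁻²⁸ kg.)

λ = 7830 fm

p = mv = 1.884 × 10⁻²⁸ × 4.49 × 10⁵ = 8.459 × 10⁻²³ kg·m/s.
λ = h/p = 6.626 × 10⁻³⁴ / 8.459 × 10⁻²³ = 7.83 × 10⁻¹² m = 7830 fm.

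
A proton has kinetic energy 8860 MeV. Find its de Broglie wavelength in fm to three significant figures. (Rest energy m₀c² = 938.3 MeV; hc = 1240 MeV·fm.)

Total energy E = KE + m₀c² = 8860 + 938.3 = 9798.3 MeV.
(pc)² = E² − (m₀c²)² = (9798.3)² − (938.3)² = 9.513 × 10⁷ MeV², so pc = 9753 MeV.
λ = hc/(pc) = 1240 MeV·fm / 9753 MeV = 0.127 fm.

λ = 0.127 fm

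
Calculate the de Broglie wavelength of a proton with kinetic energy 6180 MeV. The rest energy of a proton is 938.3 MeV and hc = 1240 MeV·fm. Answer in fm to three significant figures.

λ = 0.176 fm

Total energy E = KE + m₀c² = 6180 + 938.3 = 7118.3 MeV.
(pc)² = E² − (m₀c²)² = (7118.3)² − (938.3)² = 4.979 × 10⁷ MeV², so pc = 7056 MeV.
λ = hc/(pc) = 1240 MeV·fm / 7056 MeV = 0.176 fm.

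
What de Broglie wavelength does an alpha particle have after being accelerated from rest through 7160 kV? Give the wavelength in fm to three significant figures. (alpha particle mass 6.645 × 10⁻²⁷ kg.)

λ = 3.79 fm

KE = 2eV = 2 × 1.602 × 10⁻¹⁹ × 7.160 × 10⁶ = 2.294 × 10⁻¹² J.
p = √(2mKE) = √(2 × 6.645 × 10⁻²⁷ × 2.294 × 10⁻¹²) = 1.746 × 10⁻¹⁹ kg·m/s.
λ = h/p = 6.626 × 10⁻³⁴ / 1.746 × 10⁻¹⁹ = 3.79 × 10⁻¹⁵ m = 3.79 fm.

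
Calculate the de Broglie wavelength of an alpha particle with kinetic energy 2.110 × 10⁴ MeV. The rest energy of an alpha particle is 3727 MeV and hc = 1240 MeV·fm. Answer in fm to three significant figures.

λ = 0.0505 fm

Total energy E = KE + m₀c² = 2.110 × 10⁴ + 3727 = 24827 MeV.
(pc)² = E² − (m₀c²)² = (24827)² − (3727)² = 6.025 × 10⁸ MeV², so pc = 2.455 × 10⁴ MeV.
λ = hc/(pc) = 1240 MeV·fm / 2.455 × 10⁴ MeV = 0.0505 fm.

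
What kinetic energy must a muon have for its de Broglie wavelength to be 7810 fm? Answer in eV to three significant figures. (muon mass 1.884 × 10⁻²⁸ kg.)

KE = 119 eV

p = h/λ = 6.626 × 10⁻³⁴ / 7.810 × 10⁻¹² = 8.484 × 10⁻²³ kg·m/s.
KE = p²/(2m) = (8.484 × 10⁻²³)² / (2 × 1.884 × 10⁻²⁸) = 1.910 × 10⁻¹⁷ J = 119 eV.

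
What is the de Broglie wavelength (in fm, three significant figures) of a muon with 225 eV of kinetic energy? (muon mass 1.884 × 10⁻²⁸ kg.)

λ = 5690 fm

KE = 225 eV = 3.605 × 10⁻¹⁷ J.
p = √(2mKE) = √(2 × 1.884 × 10⁻²⁸ × 3.605 × 10⁻¹⁷) = 1.165 × 10⁻²² kg·m/s.
λ = h/p = 6.626 × 10⁻³⁴ / 1.165 × 10⁻²² = 5.69 × 10⁻¹² m = 5690 fm.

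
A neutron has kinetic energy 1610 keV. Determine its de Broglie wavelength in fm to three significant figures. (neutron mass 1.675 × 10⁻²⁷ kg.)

KE = 1610 keV = 2.579 × 10⁻¹³ J.
p = √(2mKE) = √(2 × 1.675 × 10⁻²⁷ × 2.579 × 10⁻¹³) = 2.939 × 10⁻²⁰ kg·m/s.
λ = h/p = 6.626 × 10⁻³⁴ / 2.939 × 10⁻²⁰ = 2.25 × 10⁻¹⁴ m = 22.5 fm.

λ = 22.5 fm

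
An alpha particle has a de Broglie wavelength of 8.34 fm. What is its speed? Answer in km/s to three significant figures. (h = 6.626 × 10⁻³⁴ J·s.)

p = h/λ = 6.626 × 10⁻³⁴ / 8.340 × 10⁻¹⁵ = 7.945 × 10⁻²⁰ kg·m/s.
v = p/m = 7.945 × 10⁻²⁰ / 6.645 × 10⁻²⁷ = 1.20 × 10⁷ m/s = 1.20 × 10⁴ km/s.

v = 1.20 × 10⁴ km/s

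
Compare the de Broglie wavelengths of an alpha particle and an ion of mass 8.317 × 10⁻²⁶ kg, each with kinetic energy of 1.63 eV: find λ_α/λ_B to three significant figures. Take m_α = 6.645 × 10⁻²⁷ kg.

λ_α/λ_B = 3.54

At fixed KE, p = √(2mKE) so λ = h/p ∝ 1/√m.
λ_α/λ_B = √(m_B/m_α) = √(8.317 × 10⁻²⁶/6.645 × 10⁻²⁷) = √(12.52) = 3.54.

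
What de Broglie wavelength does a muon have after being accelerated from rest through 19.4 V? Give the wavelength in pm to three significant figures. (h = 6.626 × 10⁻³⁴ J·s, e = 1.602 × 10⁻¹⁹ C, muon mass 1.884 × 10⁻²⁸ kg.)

λ = 19.4 pm

KE = eV = 1.602 × 10⁻¹⁹ × 19.40 = 3.108 × 10⁻¹⁸ J.
p = √(2mKE) = √(2 × 1.884 × 10⁻²⁸ × 3.108 × 10⁻¹⁸) = 3.422 × 10⁻²³ kg·m/s.
λ = h/p = 6.626 × 10⁻³⁴ / 3.422 × 10⁻²³ = 1.94 × 10⁻¹¹ m = 19.4 pm.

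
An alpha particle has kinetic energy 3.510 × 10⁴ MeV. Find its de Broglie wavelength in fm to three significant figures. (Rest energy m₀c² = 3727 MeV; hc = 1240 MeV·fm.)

λ = 0.0321 fm

Total energy E = KE + m₀c² = 3.510 × 10⁴ + 3727 = 38827 MeV.
(pc)² = E² − (m₀c²)² = (38827)² − (3727)² = 1.494 × 10⁹ MeV², so pc = 3.865 × 10⁴ MeV.
λ = hc/(pc) = 1240 MeV·fm / 3.865 × 10⁴ MeV = 0.0321 fm.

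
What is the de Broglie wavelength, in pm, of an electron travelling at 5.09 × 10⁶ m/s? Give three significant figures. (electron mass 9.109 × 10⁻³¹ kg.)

λ = 143 pm

p = mv = 9.109 × 10⁻³¹ × 5.09 × 10⁶ = 4.636 × 10⁻²⁴ kg·m/s.
λ = h/p = 6.626 × 10⁻³⁴ / 4.636 × 10⁻²⁴ = 1.43 × 10⁻¹⁰ m = 143 pm.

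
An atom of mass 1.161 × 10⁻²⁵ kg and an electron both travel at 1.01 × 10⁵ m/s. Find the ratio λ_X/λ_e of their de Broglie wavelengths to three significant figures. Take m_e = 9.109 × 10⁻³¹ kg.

λ_X/λ_e = 7.85 × 10⁻⁶

At fixed v, p = mv so λ = h/(mv) ∝ 1/m.
λ_X/λ_e = m_e/m_X = 9.109 × 10⁻³¹/1.161 × 10⁻²⁵ = 7.85 × 10⁻⁶.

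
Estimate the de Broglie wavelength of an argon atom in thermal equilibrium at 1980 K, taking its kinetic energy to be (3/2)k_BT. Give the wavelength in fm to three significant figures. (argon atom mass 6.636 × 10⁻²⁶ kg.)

λ = 8980 fm

KE = (3/2)k_BT = 1.5 × 1.381 × 10⁻²³ × 1980 = 4.102 × 10⁻²⁰ J.
p = √(2mKE) = √(2 × 6.636 × 10⁻²⁶ × 4.102 × 10⁻²⁰) = 7.378 × 10⁻²³ kg·m/s.
λ = h/p = 8.98 × 10⁻¹² m = 8980 fm.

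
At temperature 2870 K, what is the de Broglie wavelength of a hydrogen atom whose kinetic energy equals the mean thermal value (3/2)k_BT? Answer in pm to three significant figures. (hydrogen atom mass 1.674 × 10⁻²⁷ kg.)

KE = (3/2)k_BT = 1.5 × 1.381 × 10⁻²³ × 2870 = 5.945 × 10⁻²⁰ J.
p = √(2mKE) = √(2 × 1.674 × 10⁻²⁷ × 5.945 × 10⁻²⁰) = 1.411 × 10⁻²³ kg·m/s.
λ = h/p = 4.70 × 10⁻¹¹ m = 47.0 pm.

λ = 47.0 pm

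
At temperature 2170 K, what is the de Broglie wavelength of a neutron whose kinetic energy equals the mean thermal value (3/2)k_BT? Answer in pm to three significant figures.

λ = 54.0 pm

KE = (3/2)k_BT = 1.5 × 1.381 × 10⁻²³ × 2170 = 4.495 × 10⁻²⁰ J.
p = √(2mKE) = √(2 × 1.675 × 10⁻²⁷ × 4.495 × 10⁻²⁰) = 1.227 × 10⁻²³ kg·m/s.
λ = h/p = 5.40 × 10⁻¹¹ m = 54.0 pm.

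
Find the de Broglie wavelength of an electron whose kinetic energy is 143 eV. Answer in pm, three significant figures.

KE = 143 eV = 2.291 × 10⁻¹⁷ J.
p = √(2mKE) = √(2 × 9.109 × 10⁻³¹ × 2.291 × 10⁻¹⁷) = 6.460 × 10⁻²⁴ kg·m/s.
λ = h/p = 6.626 × 10⁻³⁴ / 6.460 × 10⁻²⁴ = 1.03 × 10⁻¹⁰ m = 103 pm.

λ = 103 pm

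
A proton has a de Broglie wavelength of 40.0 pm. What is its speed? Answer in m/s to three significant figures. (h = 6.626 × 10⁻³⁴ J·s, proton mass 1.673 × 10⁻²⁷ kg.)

p = h/λ = 6.626 × 10⁻³⁴ / 4.000 × 10⁻¹¹ = 1.657 × 10⁻²³ kg·m/s.
v = p/m = 1.657 × 10⁻²³ / 1.673 × 10⁻²⁷ = 9.90 × 10³ m/s = 9900 m/s.

v = 9900 m/s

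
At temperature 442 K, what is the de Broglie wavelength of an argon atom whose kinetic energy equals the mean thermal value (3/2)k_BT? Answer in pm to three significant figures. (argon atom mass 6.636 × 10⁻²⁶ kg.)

KE = (3/2)k_BT = 1.5 × 1.381 × 10⁻²³ × 442 = 9.156 × 10⁻²¹ J.
p = √(2mKE) = √(2 × 6.636 × 10⁻²⁶ × 9.156 × 10⁻²¹) = 3.486 × 10⁻²³ kg·m/s.
λ = h/p = 1.90 × 10⁻¹¹ m = 19.0 pm.

λ = 19.0 pm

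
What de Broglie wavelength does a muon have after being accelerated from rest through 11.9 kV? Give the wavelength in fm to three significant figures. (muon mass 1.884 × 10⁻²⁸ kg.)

KE = eV = 1.602 × 10⁻¹⁹ × 1.190 × 10⁴ = 1.906 × 10⁻¹⁵ J.
p = √(2mKE) = √(2 × 1.884 × 10⁻²⁸ × 1.906 × 10⁻¹⁵) = 8.475 × 10⁻²² kg·m/s.
λ = h/p = 6.626 × 10⁻³⁴ / 8.475 × 10⁻²² = 7.82 × 10⁻¹³ m = 782 fm.

λ = 782 fm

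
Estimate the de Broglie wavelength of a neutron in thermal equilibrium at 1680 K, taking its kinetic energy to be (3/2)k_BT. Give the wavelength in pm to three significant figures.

λ = 61.4 pm

KE = (3/2)k_BT = 1.5 × 1.381 × 10⁻²³ × 1680 = 3.480 × 10⁻²⁰ J.
p = √(2mKE) = √(2 × 1.675 × 10⁻²⁷ × 3.480 × 10⁻²⁰) = 1.080 × 10⁻²³ kg·m/s.
λ = h/p = 6.14 × 10⁻¹¹ m = 61.4 pm.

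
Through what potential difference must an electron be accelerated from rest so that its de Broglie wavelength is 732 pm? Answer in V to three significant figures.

V = 2.81 V

p = h/λ = 6.626 × 10⁻³⁴ / 7.320 × 10⁻¹⁰ = 9.052 × 10⁻²⁵ kg·m/s.
KE = p²/(2m) = 4.498 × 10⁻¹⁹ J.
V = KE/e = 4.498 × 10⁻¹⁹ / (1.602 × 10⁻¹⁹) = 2.81 V.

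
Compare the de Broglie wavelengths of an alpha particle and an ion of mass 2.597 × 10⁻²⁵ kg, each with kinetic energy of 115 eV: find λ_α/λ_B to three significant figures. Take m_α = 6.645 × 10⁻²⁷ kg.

At fixed KE, p = √(2mKE) so λ = h/p ∝ 1/√m.
λ_α/λ_B = √(m_B/m_α) = √(2.597 × 10⁻²⁵/6.645 × 10⁻²⁷) = √(39.08) = 6.25.

λ_α/λ_B = 6.25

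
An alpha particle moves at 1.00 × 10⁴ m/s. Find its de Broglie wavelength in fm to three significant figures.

p = mv = 6.645 × 10⁻²⁷ × 1.00 × 10⁴ = 6.645 × 10⁻²³ kg·m/s.
λ = h/p = 6.626 × 10⁻³⁴ / 6.645 × 10⁻²³ = 9.97 × 10⁻¹² m = 9970 fm.

λ = 9970 fm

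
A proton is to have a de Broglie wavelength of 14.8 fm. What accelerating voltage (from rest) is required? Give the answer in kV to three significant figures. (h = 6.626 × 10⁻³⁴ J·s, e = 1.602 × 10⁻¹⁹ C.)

p = h/λ = 6.626 × 10⁻³⁴ / 1.480 × 10⁻¹⁴ = 4.477 × 10⁻²⁰ kg·m/s.
KE = p²/(2m) = 5.990 × 10⁻¹³ J.
V = KE/e = 5.990 × 10⁻¹³ / (1.602 × 10⁻¹⁹) = 3740 kV.

V = 3740 kV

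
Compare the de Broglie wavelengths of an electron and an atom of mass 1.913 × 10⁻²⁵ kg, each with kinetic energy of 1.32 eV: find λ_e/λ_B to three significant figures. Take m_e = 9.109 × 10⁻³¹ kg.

At fixed KE, p = √(2mKE) so λ = h/p ∝ 1/√m.
λ_e/λ_B = √(m_B/m_e) = √(1.913 × 10⁻²⁵/9.109 × 10⁻³¹) = √(2.100 × 10⁵) = 458.

λ_e/λ_B = 458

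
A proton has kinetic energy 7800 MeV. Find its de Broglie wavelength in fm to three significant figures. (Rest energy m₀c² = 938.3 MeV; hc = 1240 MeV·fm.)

Total energy E = KE + m₀c² = 7800 + 938.3 = 8738.3 MeV.
(pc)² = E² − (m₀c²)² = (8738.3)² − (938.3)² = 7.548 × 10⁷ MeV², so pc = 8688 MeV.
λ = hc/(pc) = 1240 MeV·fm / 8688 MeV = 0.143 fm.

λ = 0.143 fm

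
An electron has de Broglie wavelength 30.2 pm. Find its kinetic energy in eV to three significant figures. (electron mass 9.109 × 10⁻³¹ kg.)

p = h/λ = 6.626 × 10⁻³⁴ / 3.020 × 10⁻¹¹ = 2.194 × 10⁻²³ kg·m/s.
KE = p²/(2m) = (2.194 × 10⁻²³)² / (2 × 9.109 × 10⁻³¹) = 2.642 × 10⁻¹⁶ J = 1650 eV.

KE = 1650 eV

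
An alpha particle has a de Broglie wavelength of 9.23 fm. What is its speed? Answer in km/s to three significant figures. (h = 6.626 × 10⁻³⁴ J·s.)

p = h/λ = 6.626 × 10⁻³⁴ / 9.230 × 10⁻¹⁵ = 7.179 × 10⁻²⁰ kg·m/s.
v = p/m = 7.179 × 10⁻²⁰ / 6.645 × 10⁻²⁷ = 1.08 × 10⁷ m/s = 1.08 × 10⁴ km/s.

v = 1.08 × 10⁴ km/s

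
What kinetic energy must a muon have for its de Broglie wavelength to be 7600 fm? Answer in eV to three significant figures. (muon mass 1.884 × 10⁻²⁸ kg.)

KE = 126 eV

p = h/λ = 6.626 × 10⁻³⁴ / 7.600 × 10⁻¹² = 8.718 × 10⁻²³ kg·m/s.
KE = p²/(2m) = (8.718 × 10⁻²³)² / (2 × 1.884 × 10⁻²⁸) = 2.017 × 10⁻¹⁷ J = 126 eV.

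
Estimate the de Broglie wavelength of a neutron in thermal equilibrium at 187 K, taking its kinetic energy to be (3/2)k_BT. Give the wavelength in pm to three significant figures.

KE = (3/2)k_BT = 1.5 × 1.381 × 10⁻²³ × 187 = 3.874 × 10⁻²¹ J.
p = √(2mKE) = √(2 × 1.675 × 10⁻²⁷ × 3.874 × 10⁻²¹) = 3.602 × 10⁻²⁴ kg·m/s.
λ = h/p = 1.84 × 10⁻¹⁰ m = 184 pm.

λ = 184 pm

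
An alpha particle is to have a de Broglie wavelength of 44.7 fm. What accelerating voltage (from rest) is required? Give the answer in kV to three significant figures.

p = h/λ = 6.626 × 10⁻³⁴ / 4.470 × 10⁻¹⁴ = 1.482 × 10⁻²⁰ kg·m/s.
KE = p²/(2m) = 1.653 × 10⁻¹⁴ J.
V = KE/2e = 1.653 × 10⁻¹⁴ / (2 × 1.602 × 10⁻¹⁹) = 51.6 kV.

V = 51.6 kV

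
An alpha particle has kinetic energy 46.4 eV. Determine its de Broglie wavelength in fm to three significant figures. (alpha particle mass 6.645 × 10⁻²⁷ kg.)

λ = 2110 fm

KE = 46.4 eV = 7.433 × 10⁻¹⁸ J.
p = √(2mKE) = √(2 × 6.645 × 10⁻²⁷ × 7.433 × 10⁻¹⁸) = 3.143 × 10⁻²² kg·m/s.
λ = h/p = 6.626 × 10⁻³⁴ / 3.143 × 10⁻²² = 2.11 × 10⁻¹² m = 2110 fm.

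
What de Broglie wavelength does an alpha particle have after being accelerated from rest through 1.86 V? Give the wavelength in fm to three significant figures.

λ = 7450 fm

KE = 2eV = 2 × 1.602 × 10⁻¹⁹ × 1.860 = 5.959 × 10⁻¹⁹ J.
p = √(2mKE) = √(2 × 6.645 × 10⁻²⁷ × 5.959 × 10⁻¹⁹) = 8.899 × 10⁻²³ kg·m/s.
λ = h/p = 6.626 × 10⁻³⁴ / 8.899 × 10⁻²³ = 7.45 × 10⁻¹² m = 7450 fm.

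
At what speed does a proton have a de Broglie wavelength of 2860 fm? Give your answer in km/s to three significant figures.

v = 138 km/s

p = h/λ = 6.626 × 10⁻³⁴ / 2.860 × 10⁻¹² = 2.317 × 10⁻²² kg·m/s.
v = p/m = 2.317 × 10⁻²² / 1.673 × 10⁻²⁷ = 1.38 × 10⁵ m/s = 138 km/s.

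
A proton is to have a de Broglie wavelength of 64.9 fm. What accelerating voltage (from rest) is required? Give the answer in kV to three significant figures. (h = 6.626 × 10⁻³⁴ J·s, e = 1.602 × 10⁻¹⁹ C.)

V = 194 kV

p = h/λ = 6.626 × 10⁻³⁴ / 6.490 × 10⁻¹⁴ = 1.021 × 10⁻²⁰ kg·m/s.
KE = p²/(2m) = 3.115 × 10⁻¹⁴ J.
V = KE/e = 3.115 × 10⁻¹⁴ / (1.602 × 10⁻¹⁹) = 194 kV.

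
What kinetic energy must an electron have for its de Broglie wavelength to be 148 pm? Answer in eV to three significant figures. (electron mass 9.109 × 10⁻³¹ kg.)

KE = 68.7 eV

p = h/λ = 6.626 × 10⁻³⁴ / 1.480 × 10⁻¹⁰ = 4.477 × 10⁻²⁴ kg·m/s.
KE = p²/(2m) = (4.477 × 10⁻²⁴)² / (2 × 9.109 × 10⁻³¹) = 1.100 × 10⁻¹⁷ J = 68.7 eV.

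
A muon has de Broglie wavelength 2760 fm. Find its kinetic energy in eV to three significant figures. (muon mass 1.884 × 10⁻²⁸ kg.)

p = h/λ = 6.626 × 10⁻³⁴ / 2.760 × 10⁻¹² = 2.401 × 10⁻²² kg·m/s.
KE = p²/(2m) = (2.401 × 10⁻²²)² / (2 × 1.884 × 10⁻²⁸) = 1.530 × 10⁻¹⁶ J = 955 eV.

KE = 955 eV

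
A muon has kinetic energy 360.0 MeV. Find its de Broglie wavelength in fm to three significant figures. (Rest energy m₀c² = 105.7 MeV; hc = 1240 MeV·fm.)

Total energy E = KE + m₀c² = 360.0 + 105.7 = 465.7 MeV.
(pc)² = E² − (m₀c²)² = (465.7)² − (105.7)² = 2.057 × 10⁵ MeV², so pc = 453.5 MeV.
λ = hc/(pc) = 1240 MeV·fm / 453.5 MeV = 2.73 fm.

λ = 2.73 fm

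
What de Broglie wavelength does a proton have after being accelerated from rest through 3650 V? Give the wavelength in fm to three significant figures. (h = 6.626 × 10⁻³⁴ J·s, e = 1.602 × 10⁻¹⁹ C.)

λ = 474 fm

KE = eV = 1.602 × 10⁻¹⁹ × 3650 = 5.847 × 10⁻¹⁶ J.
p = √(2mKE) = √(2 × 1.673 × 10⁻²⁷ × 5.847 × 10⁻¹⁶) = 1.399 × 10⁻²¹ kg·m/s.
λ = h/p = 6.626 × 10⁻³⁴ / 1.399 × 10⁻²¹ = 4.74 × 10⁻¹³ m = 474 fm.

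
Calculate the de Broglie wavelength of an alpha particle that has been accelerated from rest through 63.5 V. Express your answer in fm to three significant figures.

λ = 1270 fm

KE = 2eV = 2 × 1.602 × 10⁻¹⁹ × 63.50 = 2.035 × 10⁻¹⁷ J.
p = √(2mKE) = √(2 × 6.645 × 10⁻²⁷ × 2.035 × 10⁻¹⁷) = 5.200 × 10⁻²² kg·m/s.
λ = h/p = 6.626 × 10⁻³⁴ / 5.200 × 10⁻²² = 1.27 × 10⁻¹² m = 1270 fm.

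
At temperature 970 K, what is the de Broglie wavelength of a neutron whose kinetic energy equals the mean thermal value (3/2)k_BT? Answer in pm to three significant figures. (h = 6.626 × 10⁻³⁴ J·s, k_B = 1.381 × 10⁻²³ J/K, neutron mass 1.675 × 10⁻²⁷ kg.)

λ = 80.8 pm

KE = (3/2)k_BT = 1.5 × 1.381 × 10⁻²³ × 970 = 2.009 × 10⁻²⁰ J.
p = √(2mKE) = √(2 × 1.675 × 10⁻²⁷ × 2.009 × 10⁻²⁰) = 8.204 × 10⁻²⁴ kg·m/s.
λ = h/p = 8.08 × 10⁻¹¹ m = 80.8 pm.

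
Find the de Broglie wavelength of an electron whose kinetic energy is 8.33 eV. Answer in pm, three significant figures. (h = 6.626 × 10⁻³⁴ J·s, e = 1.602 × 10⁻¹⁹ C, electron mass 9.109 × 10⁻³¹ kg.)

KE = 8.33 eV = 1.334 × 10⁻¹⁸ J.
p = √(2mKE) = √(2 × 9.109 × 10⁻³¹ × 1.334 × 10⁻¹⁸) = 1.559 × 10⁻²⁴ kg·m/s.
λ = h/p = 6.626 × 10⁻³⁴ / 1.559 × 10⁻²⁴ = 4.25 × 10⁻¹⁰ m = 425 pm.

λ = 425 pm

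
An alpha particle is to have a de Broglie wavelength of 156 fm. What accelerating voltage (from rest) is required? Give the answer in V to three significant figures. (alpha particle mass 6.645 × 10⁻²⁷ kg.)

V = 4240 V

p = h/λ = 6.626 × 10⁻³⁴ / 1.560 × 10⁻¹³ = 4.247 × 10⁻²¹ kg·m/s.
KE = p²/(2m) = 1.357 × 10⁻¹⁵ J.
V = KE/2e = 1.357 × 10⁻¹⁵ / (2 × 1.602 × 10⁻¹⁹) = 4240 V.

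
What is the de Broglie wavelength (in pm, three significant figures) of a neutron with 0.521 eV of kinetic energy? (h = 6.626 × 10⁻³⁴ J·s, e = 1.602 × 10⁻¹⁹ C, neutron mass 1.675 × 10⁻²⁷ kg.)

λ = 39.6 pm

KE = 0.521 eV = 8.346 × 10⁻²⁰ J.
p = √(2mKE) = √(2 × 1.675 × 10⁻²⁷ × 8.346 × 10⁻²⁰) = 1.672 × 10⁻²³ kg·m/s.
λ = h/p = 6.626 × 10⁻³⁴ / 1.672 × 10⁻²³ = 3.96 × 10⁻¹¹ m = 39.6 pm.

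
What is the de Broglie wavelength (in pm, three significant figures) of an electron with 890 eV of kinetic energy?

λ = 41.1 pm

KE = 890 eV = 1.426 × 10⁻¹⁶ J.
p = √(2mKE) = √(2 × 9.109 × 10⁻³¹ × 1.426 × 10⁻¹⁶) = 1.612 × 10⁻²³ kg·m/s.
λ = h/p = 6.626 × 10⁻³⁴ / 1.612 × 10⁻²³ = 4.11 × 10⁻¹¹ m = 41.1 pm.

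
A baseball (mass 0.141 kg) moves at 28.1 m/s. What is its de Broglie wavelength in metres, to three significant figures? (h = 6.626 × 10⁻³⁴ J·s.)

p = mv = 0.141 × 28.1 = 3.962 kg·m/s.
λ = h/p = 6.626 × 10⁻³⁴ / 3.962 = 1.67 × 10⁻³⁴ m.

λ = 1.67 × 10⁻³⁴ m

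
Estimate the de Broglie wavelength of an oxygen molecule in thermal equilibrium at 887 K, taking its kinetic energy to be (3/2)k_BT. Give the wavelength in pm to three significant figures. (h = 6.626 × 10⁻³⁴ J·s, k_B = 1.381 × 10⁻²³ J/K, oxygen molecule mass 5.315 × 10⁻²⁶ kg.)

λ = 15.0 pm

KE = (3/2)k_BT = 1.5 × 1.381 × 10⁻²³ × 887 = 1.837 × 10⁻²⁰ J.
p = √(2mKE) = √(2 × 5.315 × 10⁻²⁶ × 1.837 × 10⁻²⁰) = 4.419 × 10⁻²³ kg·m/s.
λ = h/p = 1.50 × 10⁻¹¹ m = 15.0 pm.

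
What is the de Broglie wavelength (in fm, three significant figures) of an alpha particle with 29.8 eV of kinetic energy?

λ = 2630 fm

KE = 29.8 eV = 4.774 × 10⁻¹⁸ J.
p = √(2mKE) = √(2 × 6.645 × 10⁻²⁷ × 4.774 × 10⁻¹⁸) = 2.519 × 10⁻²² kg·m/s.
λ = h/p = 6.626 × 10⁻³⁴ / 2.519 × 10⁻²² = 2.63 × 10⁻¹² m = 2630 fm.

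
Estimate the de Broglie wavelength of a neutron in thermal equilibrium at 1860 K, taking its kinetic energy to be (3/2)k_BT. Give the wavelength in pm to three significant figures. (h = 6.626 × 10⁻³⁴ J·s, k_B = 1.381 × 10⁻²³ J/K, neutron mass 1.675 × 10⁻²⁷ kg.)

λ = 58.3 pm

KE = (3/2)k_BT = 1.5 × 1.381 × 10⁻²³ × 1860 = 3.853 × 10⁻²⁰ J.
p = √(2mKE) = √(2 × 1.675 × 10⁻²⁷ × 3.853 × 10⁻²⁰) = 1.136 × 10⁻²³ kg·m/s.
λ = h/p = 5.83 × 10⁻¹¹ m = 58.3 pm.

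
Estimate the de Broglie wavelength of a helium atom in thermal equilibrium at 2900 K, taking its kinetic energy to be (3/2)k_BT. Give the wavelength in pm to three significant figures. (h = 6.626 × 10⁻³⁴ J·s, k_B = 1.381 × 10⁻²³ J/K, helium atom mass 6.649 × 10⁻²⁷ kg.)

KE = (3/2)k_BT = 1.5 × 1.381 × 10⁻²³ × 2900 = 6.007 × 10⁻²⁰ J.
p = √(2mKE) = √(2 × 6.649 × 10⁻²⁷ × 6.007 × 10⁻²⁰) = 2.826 × 10⁻²³ kg·m/s.
λ = h/p = 2.34 × 10⁻¹¹ m = 23.4 pm.

λ = 23.4 pm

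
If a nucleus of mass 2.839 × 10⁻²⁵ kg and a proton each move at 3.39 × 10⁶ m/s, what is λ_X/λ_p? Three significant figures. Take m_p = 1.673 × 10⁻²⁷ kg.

λ_X/λ_p = 5.89 × 10⁻³

At fixed v, p = mv so λ = h/(mv) ∝ 1/m.
λ_X/λ_p = m_p/m_X = 1.673 × 10⁻²⁷/2.839 × 10⁻²⁵ = 5.89 × 10⁻³.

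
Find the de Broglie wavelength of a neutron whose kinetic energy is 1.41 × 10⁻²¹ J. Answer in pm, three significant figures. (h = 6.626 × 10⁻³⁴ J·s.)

λ = 305 pm

p = √(2mKE) = √(2 × 1.675 × 10⁻²⁷ × 1.410 × 10⁻²¹) = 2.173 × 10⁻²⁴ kg·m/s.
λ = h/p = 6.626 × 10⁻³⁴ / 2.173 × 10⁻²⁴ = 3.05 × 10⁻¹⁰ m = 305 pm.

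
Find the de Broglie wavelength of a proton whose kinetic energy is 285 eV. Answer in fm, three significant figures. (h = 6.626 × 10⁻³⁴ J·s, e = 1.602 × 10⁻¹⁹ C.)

KE = 285 eV = 4.566 × 10⁻¹⁷ J.
p = √(2mKE) = √(2 × 1.673 × 10⁻²⁷ × 4.566 × 10⁻¹⁷) = 3.909 × 10⁻²² kg·m/s.
λ = h/p = 6.626 × 10⁻³⁴ / 3.909 × 10⁻²² = 1.70 × 10⁻¹² m = 1700 fm.

λ = 1700 fm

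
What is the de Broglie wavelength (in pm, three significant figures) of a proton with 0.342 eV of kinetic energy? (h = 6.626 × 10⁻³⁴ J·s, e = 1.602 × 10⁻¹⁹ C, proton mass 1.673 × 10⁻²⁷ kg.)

KE = 0.342 eV = 5.479 × 10⁻²⁰ J.
p = √(2mKE) = √(2 × 1.673 × 10⁻²⁷ × 5.479 × 10⁻²⁰) = 1.354 × 10⁻²³ kg·m/s.
λ = h/p = 6.626 × 10⁻³⁴ / 1.354 × 10⁻²³ = 4.89 × 10⁻¹¹ m = 48.9 pm.

λ = 48.9 pm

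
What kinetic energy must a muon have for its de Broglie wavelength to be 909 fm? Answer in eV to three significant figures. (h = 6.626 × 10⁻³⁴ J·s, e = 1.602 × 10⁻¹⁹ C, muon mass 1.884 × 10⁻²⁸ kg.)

p = h/λ = 6.626 × 10⁻³⁴ / 9.090 × 10⁻¹³ = 7.289 × 10⁻²² kg·m/s.
KE = p²/(2m) = (7.289 × 10⁻²²)² / (2 × 1.884 × 10⁻²⁸) = 1.410 × 10⁻¹⁵ J = 8800 eV.

KE = 8800 eV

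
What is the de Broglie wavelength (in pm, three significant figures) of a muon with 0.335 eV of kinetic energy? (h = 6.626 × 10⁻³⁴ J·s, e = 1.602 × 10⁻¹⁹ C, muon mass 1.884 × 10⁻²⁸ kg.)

KE = 0.335 eV = 5.367 × 10⁻²⁰ J.
p = √(2mKE) = √(2 × 1.884 × 10⁻²⁸ × 5.367 × 10⁻²⁰) = 4.497 × 10⁻²⁴ kg·m/s.
λ = h/p = 6.626 × 10⁻³⁴ / 4.497 × 10⁻²⁴ = 1.47 × 10⁻¹⁰ m = 147 pm.

λ = 147 pm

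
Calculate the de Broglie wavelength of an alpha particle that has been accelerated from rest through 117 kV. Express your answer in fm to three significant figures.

KE = 2eV = 2 × 1.602 × 10⁻¹⁹ × 1.170 × 10⁵ = 3.749 × 10⁻¹⁴ J.
p = √(2mKE) = √(2 × 6.645 × 10⁻²⁷ × 3.749 × 10⁻¹⁴) = 2.232 × 10⁻²⁰ kg·m/s.
λ = h/p = 6.626 × 10⁻³⁴ / 2.232 × 10⁻²⁰ = 2.97 × 10⁻¹⁴ m = 29.7 fm.

λ = 29.7 fm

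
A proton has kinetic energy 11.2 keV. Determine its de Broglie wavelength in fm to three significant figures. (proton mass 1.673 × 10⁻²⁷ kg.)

KE = 11.2 keV = 1.794 × 10⁻¹⁵ J.
p = √(2mKE) = √(2 × 1.673 × 10⁻²⁷ × 1.794 × 10⁻¹⁵) = 2.450 × 10⁻²¹ kg·m/s.
λ = h/p = 6.626 × 10⁻³⁴ / 2.450 × 10⁻²¹ = 2.70 × 10⁻¹³ m = 270 fm.

λ = 270 fm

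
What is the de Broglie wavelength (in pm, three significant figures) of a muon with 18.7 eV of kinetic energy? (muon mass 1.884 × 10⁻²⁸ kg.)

KE = 18.7 eV = 2.996 × 10⁻¹⁸ J.
p = √(2mKE) = √(2 × 1.884 × 10⁻²⁸ × 2.996 × 10⁻¹⁸) = 3.360 × 10⁻²³ kg·m/s.
λ = h/p = 6.626 × 10⁻³⁴ / 3.360 × 10⁻²³ = 1.97 × 10⁻¹¹ m = 19.7 pm.

λ = 19.7 pm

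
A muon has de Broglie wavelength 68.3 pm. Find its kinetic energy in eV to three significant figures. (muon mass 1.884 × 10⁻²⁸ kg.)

p = h/λ = 6.626 × 10⁻³⁴ / 6.830 × 10⁻¹¹ = 9.701 × 10⁻²⁴ kg·m/s.
KE = p²/(2m) = (9.701 × 10⁻²⁴)² / (2 × 1.884 × 10⁻²⁸) = 2.498 × 10⁻¹⁹ J = 1.56 eV.

KE = 1.56 eV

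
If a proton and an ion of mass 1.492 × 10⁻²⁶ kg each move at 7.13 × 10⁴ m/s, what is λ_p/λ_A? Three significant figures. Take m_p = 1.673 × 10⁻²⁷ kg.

At fixed v, p = mv so λ = h/(mv) ∝ 1/m.
λ_p/λ_A = m_A/m_p = 1.492 × 10⁻²⁶/1.673 × 10⁻²⁷ = 8.92.

λ_p/λ_A = 8.92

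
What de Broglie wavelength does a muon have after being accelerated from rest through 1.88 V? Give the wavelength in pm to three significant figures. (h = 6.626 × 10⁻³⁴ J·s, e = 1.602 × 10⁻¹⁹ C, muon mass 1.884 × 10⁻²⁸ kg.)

KE = eV = 1.602 × 10⁻¹⁹ × 1.880 = 3.012 × 10⁻¹⁹ J.
p = √(2mKE) = √(2 × 1.884 × 10⁻²⁸ × 3.012 × 10⁻¹⁹) = 1.065 × 10⁻²³ kg·m/s.
λ = h/p = 6.626 × 10⁻³⁴ / 1.065 × 10⁻²³ = 6.22 × 10⁻¹¹ m = 62.2 pm.

λ = 62.2 pm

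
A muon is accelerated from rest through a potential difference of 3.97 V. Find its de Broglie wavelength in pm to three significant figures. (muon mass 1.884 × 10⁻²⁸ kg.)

λ = 42.8 pm

KE = eV = 1.602 × 10⁻¹⁹ × 3.970 = 6.360 × 10⁻¹⁹ J.
p = √(2mKE) = √(2 × 1.884 × 10⁻²⁸ × 6.360 × 10⁻¹⁹) = 1.548 × 10⁻²³ kg·m/s.
λ = h/p = 6.626 × 10⁻³⁴ / 1.548 × 10⁻²³ = 4.28 × 10⁻¹¹ m = 42.8 pm.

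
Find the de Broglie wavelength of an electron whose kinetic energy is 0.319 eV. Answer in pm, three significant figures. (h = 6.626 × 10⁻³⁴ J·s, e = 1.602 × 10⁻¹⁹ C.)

KE = 0.319 eV = 5.110 × 10⁻²⁰ J.
p = √(2mKE) = √(2 × 9.109 × 10⁻³¹ × 5.110 × 10⁻²⁰) = 3.051 × 10⁻²⁵ kg·m/s.
λ = h/p = 6.626 × 10⁻³⁴ / 3.051 × 10⁻²⁵ = 2.17 × 10⁻⁹ m = 2170 pm.

λ = 2170 pm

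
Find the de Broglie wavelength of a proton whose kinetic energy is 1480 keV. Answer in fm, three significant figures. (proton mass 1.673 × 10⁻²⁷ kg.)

KE = 1480 keV = 2.371 × 10⁻¹³ J.
p = √(2mKE) = √(2 × 1.673 × 10⁻²⁷ × 2.371 × 10⁻¹³) = 2.817 × 10⁻²⁰ kg·m/s.
λ = h/p = 6.626 × 10⁻³⁴ / 2.817 × 10⁻²⁰ = 2.35 × 10⁻¹⁴ m = 23.5 fm.

λ = 23.5 fm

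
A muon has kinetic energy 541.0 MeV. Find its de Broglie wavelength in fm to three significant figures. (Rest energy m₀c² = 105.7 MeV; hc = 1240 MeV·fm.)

Total energy E = KE + m₀c² = 541.0 + 105.7 = 646.7 MeV.
(pc)² = E² − (m₀c²)² = (646.7)² − (105.7)² = 4.070 × 10⁵ MeV², so pc = 638.0 MeV.
λ = hc/(pc) = 1240 MeV·fm / 638.0 MeV = 1.94 fm.

λ = 1.94 fm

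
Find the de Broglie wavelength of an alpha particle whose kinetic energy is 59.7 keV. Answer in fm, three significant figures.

λ = 58.8 fm

KE = 59.7 keV = 9.564 × 10⁻¹⁵ J.
p = √(2mKE) = √(2 × 6.645 × 10⁻²⁷ × 9.564 × 10⁻¹⁵) = 1.127 × 10⁻²⁰ kg·m/s.
λ = h/p = 6.626 × 10⁻³⁴ / 1.127 × 10⁻²⁰ = 5.88 × 10⁻¹⁴ m = 58.8 fm.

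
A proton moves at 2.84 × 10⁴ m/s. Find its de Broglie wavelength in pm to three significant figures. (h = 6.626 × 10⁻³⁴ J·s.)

p = mv = 1.673 × 10⁻²⁷ × 2.84 × 10⁴ = 4.751 × 10⁻²³ kg·m/s.
λ = h/p = 6.626 × 10⁻³⁴ / 4.751 × 10⁻²³ = 1.39 × 10⁻¹¹ m = 13.9 pm.

λ = 13.9 pm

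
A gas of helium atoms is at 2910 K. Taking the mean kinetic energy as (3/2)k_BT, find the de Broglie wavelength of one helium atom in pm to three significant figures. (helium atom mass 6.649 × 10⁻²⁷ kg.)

λ = 23.4 pm

KE = (3/2)k_BT = 1.5 × 1.381 × 10⁻²³ × 2910 = 6.028 × 10⁻²⁰ J.
p = √(2mKE) = √(2 × 6.649 × 10⁻²⁷ × 6.028 × 10⁻²⁰) = 2.831 × 10⁻²³ kg·m/s.
λ = h/p = 2.34 × 10⁻¹¹ m = 23.4 pm.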